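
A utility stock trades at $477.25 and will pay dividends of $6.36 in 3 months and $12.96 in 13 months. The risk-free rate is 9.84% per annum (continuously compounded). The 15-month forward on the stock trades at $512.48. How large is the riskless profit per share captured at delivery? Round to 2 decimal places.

PV(dividends) I = 6.36·e^(−0.0984·3/12) + 12.96·e^(−0.0984·13/12) = 17.8550
Fair forward F* = (S − I)·e^(rT) = (477.25 − 17.8550)·e^0.123000 = 459.3950 × 1.130884 = 519.5225
Market $512.48 < fair 519.5225: forward underpriced → reverse cash-and-carry (short the stock, invest proceeds at r, pay the dividends, go long the forward).
Profit at T = |F_mkt − F*| = |512.48 − 519.5225| = $7.04 per share

$7.04 per share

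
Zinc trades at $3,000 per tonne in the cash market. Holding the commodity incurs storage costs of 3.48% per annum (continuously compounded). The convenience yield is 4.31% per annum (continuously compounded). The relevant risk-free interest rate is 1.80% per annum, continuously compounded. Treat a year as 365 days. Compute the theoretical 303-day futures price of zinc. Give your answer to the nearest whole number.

$3,024 per tonne

Net carry = r + u − y = 0.0180 + 0.0348 − 0.0431 = 0.0097
F = S·e^((r+u−y)T) = 3000 · e^(0.0097 × 303/365) = 3000 · e^0.008052
= 3000 × 1.008085 = $3,024 per tonne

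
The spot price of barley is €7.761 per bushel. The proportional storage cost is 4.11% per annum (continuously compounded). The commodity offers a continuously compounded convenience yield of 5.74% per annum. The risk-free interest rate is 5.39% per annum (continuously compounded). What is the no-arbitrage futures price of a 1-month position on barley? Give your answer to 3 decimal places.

€7.785 per bushel

Net carry = r + u − y = 0.0539 + 0.0411 − 0.0574 = 0.0376
F = S·e^((r+u−y)T) = 7.761 · e^(0.0376 × 1/12) = 7.761 · e^0.003133
= 7.761 × 1.003138 = €7.785 per bushel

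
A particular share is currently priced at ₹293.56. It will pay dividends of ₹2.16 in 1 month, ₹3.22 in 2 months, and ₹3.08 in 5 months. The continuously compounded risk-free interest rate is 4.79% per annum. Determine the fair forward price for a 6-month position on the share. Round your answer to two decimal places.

₹292.11

PV(dividends) I = 2.16·e^(−0.0479·1/12) + 3.22·e^(−0.0479·2/12) + 3.08·e^(−0.0479·5/12)
I = 2.1514 + 3.1944 + 3.0191 = 8.3649
F = (S − I)·e^(rT) = (293.56 − 8.3649) · e^(0.0479·6/12)
= 285.1951 · e^0.023950 = 285.1951 × 1.024239 = ₹292.11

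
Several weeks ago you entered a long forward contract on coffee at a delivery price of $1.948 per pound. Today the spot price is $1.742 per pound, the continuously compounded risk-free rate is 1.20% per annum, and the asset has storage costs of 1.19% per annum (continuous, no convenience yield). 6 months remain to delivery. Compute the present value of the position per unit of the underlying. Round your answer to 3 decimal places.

-$0.184 per pound

Current fair forward for the remaining 6 months: F = S·e^((r + u)·T), (r + u) = 0.0120 + 0.0119 = 0.0239
F = 1.742 · e^(0.0239 × 6/12) = 1.742 × 1.012022 = 1.7629
Value of long forward = (F − K)·e^(−rT) = (1.7629 − 1.948) · e^(−0.0120·6/12)
= -0.1851 × 0.994018 = -0.184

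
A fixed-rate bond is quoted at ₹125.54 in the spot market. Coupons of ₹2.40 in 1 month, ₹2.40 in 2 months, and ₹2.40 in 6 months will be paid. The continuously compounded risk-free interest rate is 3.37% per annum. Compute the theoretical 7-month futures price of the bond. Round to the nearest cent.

₹120.75

PV(coupons) I = 2.40·e^(−0.0337·1/12) + 2.40·e^(−0.0337·2/12) + 2.40·e^(−0.0337·6/12)
I = 2.3933 + 2.3866 + 2.3599 = 7.1398
F = (S − I)·e^(rT) = (125.54 − 7.1398) · e^(0.0337·7/12)
= 118.4002 · e^0.019658 = 118.4002 × 1.019852 = ₹120.75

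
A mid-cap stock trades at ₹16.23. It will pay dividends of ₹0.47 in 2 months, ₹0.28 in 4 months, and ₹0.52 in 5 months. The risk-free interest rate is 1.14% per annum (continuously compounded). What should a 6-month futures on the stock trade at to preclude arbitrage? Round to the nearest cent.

PV(dividends) I = 0.47·e^(−0.0114·2/12) + 0.28·e^(−0.0114·4/12) + 0.52·e^(−0.0114·5/12)
I = 0.4691 + 0.2789 + 0.5175 = 1.2655
F = (S − I)·e^(rT) = (16.23 − 1.2655) · e^(0.0114·6/12)
= 14.9645 · e^0.005700 = 14.9645 × 1.005716 = ₹15.05

₹15.05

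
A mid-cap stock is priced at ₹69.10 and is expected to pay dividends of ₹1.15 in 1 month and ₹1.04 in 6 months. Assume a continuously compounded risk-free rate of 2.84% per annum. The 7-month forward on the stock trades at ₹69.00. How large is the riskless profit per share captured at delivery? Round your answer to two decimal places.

₹0.95 per share

PV(dividends) I = 1.15·e^(−0.0284·1/12) + 1.04·e^(−0.0284·6/12) = 2.1726
Fair forward F* = (S − I)·e^(rT) = (69.10 − 2.1726)·e^0.016567 = 66.9274 × 1.016705 = 68.0454
Market ₹69.00 > fair 68.0454: forward overpriced → cash-and-carry (borrow at r, buy the stock and collect the dividends, short the forward).
Profit at T = |F_mkt − F*| = |69.00 − 68.0454| = ₹0.95 per share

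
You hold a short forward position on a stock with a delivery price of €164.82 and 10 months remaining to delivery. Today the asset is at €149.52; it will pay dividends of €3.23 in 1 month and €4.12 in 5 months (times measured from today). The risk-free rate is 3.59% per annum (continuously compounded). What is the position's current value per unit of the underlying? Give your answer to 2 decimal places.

€17.72

PV(remaining dividends) I = 3.23·e^(−0.0359·1/12) + 4.12·e^(−0.0359·5/12) = 7.2792
Current forward F = (S − I)·e^(rT) = (149.52 − 7.2792)·e^(0.0359·10/12) = 142.2408 × 1.030369 = 146.5605
Value (long) = (F − K)·e^(−rT) = (146.5605 − 164.82) × 0.970526 = -17.7213
Short position value = −(long value) = €17.72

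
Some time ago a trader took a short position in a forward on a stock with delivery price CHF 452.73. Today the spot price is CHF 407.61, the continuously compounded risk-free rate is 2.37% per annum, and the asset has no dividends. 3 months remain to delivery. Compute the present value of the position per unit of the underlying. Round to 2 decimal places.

CHF 42.45

Current fair forward for the remaining 3 months: F = S·e^(r·T), r = 0.0237
F = 407.61 · e^(0.0237 × 3/12) = 407.61 × 1.005943 = 410.0324
Value of long forward = (F − K)·e^(−rT) = (410.0324 − 452.73) · e^(−0.0237·3/12)
= -42.6976 × 0.994093 = -42.45
Short position value = −(long value) = CHF 42.45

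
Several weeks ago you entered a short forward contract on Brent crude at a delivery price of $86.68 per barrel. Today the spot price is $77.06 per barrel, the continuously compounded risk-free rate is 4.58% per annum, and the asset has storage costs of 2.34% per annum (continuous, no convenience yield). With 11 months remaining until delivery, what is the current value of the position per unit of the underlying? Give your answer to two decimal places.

$4.39 per barrel

Current fair forward for the remaining 11 months: F = S·e^((r + u)·T), (r + u) = 0.0458 + 0.0234 = 0.0692
F = 77.06 · e^(0.0692 × 11/12) = 77.06 × 1.065488 = 82.1065
Value of long forward = (F − K)·e^(−rT) = (82.1065 − 86.68) · e^(−0.0458·11/12)
= -4.5735 × 0.958886 = -4.39
Short position value = −(long value) = $4.39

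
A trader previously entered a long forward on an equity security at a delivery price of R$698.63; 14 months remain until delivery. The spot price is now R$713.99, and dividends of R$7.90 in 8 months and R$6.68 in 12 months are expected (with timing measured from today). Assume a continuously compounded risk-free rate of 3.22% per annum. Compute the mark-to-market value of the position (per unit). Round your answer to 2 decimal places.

R$26.92

PV(remaining dividends) I = 7.90·e^(−0.0322·8/12) + 6.68·e^(−0.0322·12/12) = 14.2006
Current forward F = (S − I)·e^(rT) = (713.99 − 14.2006)·e^(0.0322·14/12) = 699.7894 × 1.038281 = 726.5780
Value (long) = (F − K)·e^(−rT) = (726.5780 − 698.63) × 0.963130 = 26.9176
Value = R$26.92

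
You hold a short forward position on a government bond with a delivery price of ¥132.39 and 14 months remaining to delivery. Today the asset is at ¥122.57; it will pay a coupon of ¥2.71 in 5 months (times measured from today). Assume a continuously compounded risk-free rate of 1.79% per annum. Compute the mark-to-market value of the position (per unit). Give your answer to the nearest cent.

PV(remaining coupons) I = 2.71·e^(−0.0179·5/12) = 2.6899
Current forward F = (S − I)·e^(rT) = (122.57 − 2.6899)·e^(0.0179·14/12) = 119.8801 × 1.021103 = 122.4099
Value (long) = (F − K)·e^(−rT) = (122.4099 − 132.39) × 0.979333 = -9.7738
Short position value = −(long value) = ¥9.77

¥9.77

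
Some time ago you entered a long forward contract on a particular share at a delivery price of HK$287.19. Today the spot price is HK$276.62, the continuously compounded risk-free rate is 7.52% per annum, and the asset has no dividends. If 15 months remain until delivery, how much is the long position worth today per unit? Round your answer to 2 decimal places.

Current fair forward for the remaining 15 months: F = S·e^(r·T), r = 0.0752
F = 276.62 · e^(0.0752 × 15/12) = 276.62 × 1.098560 = 303.8837
Value of long forward = (F − K)·e^(−rT) = (303.8837 − 287.19) · e^(−0.0752·15/12)
= 16.6937 × 0.910283 = 15.20

HK$15.20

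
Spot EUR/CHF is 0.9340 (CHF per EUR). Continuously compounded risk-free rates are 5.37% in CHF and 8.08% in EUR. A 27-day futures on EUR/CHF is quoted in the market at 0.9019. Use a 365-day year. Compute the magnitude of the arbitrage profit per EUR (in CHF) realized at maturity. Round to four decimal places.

0.0302 per EUR (in CHF)

Fair futures: F* = S·e^(carry·T), with carry = (r_CHF − r_EUR) = 0.0537 − 0.0808 = -0.0271
F* = 0.9340 · e^(-0.0271 × 27/365) = 0.9340 · e^-0.002005 = 0.9340 × 0.997997 = 0.9321
Market 0.9019 < fair 0.9321: forward underpriced → reverse cash-and-carry (short spot, go long the forward).
At maturity, profit = |F_mkt − F*| = |0.9019 − 0.9321| = 0.0302 per EUR (in CHF)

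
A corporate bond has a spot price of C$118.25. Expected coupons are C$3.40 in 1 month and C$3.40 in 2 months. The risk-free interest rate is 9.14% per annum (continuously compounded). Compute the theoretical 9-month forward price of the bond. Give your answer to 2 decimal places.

C$119.44

PV(coupons) I = 3.40·e^(−0.0914·1/12) + 3.40·e^(−0.0914·2/12)
I = 3.3742 + 3.3486 = 6.7228
F = (S − I)·e^(rT) = (118.25 − 6.7228) · e^(0.0914·9/12)
= 111.5272 · e^0.068550 = 111.5272 × 1.070954 = C$119.44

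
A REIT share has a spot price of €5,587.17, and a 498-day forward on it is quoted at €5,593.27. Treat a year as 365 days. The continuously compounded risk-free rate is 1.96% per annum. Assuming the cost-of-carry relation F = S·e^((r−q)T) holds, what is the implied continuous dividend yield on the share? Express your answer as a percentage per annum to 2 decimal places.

From F = S·e^((r−q)T): (r − q) = ln(F/S)/T
ln(5593.27/5587.17) = ln(1.001092) = 0.001091
(r − q) = 0.001091 / (498/365) = 0.000800
q = r − ln(F/S)/T = 0.0196 − 0.000800 = 0.018800
q = 1.88%

1.88%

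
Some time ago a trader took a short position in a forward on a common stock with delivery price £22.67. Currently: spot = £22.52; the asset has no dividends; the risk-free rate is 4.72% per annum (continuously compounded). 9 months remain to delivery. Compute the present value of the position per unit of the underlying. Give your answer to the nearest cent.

-£0.64

Current fair forward for the remaining 9 months: F = S·e^(r·T), r = 0.0472
F = 22.52 · e^(0.0472 × 9/12) = 22.52 × 1.036034 = 23.3315
Value of long forward = (F − K)·e^(−rT) = (23.3315 − 22.67) · e^(−0.0472·9/12)
= 0.6615 × 0.965219 = 0.64
Short position value = −(long value) = -£0.64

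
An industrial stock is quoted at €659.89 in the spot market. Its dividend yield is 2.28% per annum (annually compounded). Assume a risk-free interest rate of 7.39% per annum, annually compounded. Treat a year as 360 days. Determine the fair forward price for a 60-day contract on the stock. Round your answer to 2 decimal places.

€665.27

F = S · (1+r)^T / (1+q)^T
= 659.89 × 1.011954 / 1.003764 = 659.89 × 1.008159
F = €665.27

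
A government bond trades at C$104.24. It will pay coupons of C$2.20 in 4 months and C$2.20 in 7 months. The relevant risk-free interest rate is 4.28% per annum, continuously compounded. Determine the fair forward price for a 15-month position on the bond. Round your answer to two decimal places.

PV(coupons) I = 2.20·e^(−0.0428·4/12) + 2.20·e^(−0.0428·7/12)
I = 2.1688 + 2.1458 = 4.3146
F = (S − I)·e^(rT) = (104.24 − 4.3146) · e^(0.0428·15/12)
= 99.9254 · e^0.053500 = 99.9254 × 1.054957 = C$105.42

C$105.42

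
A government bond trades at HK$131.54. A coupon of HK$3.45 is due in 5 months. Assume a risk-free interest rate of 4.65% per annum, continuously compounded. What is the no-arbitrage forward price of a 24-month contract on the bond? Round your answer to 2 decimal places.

PV(coupons) I = 3.45·e^(−0.0465·5/12)
I = 3.3838
F = (S − I)·e^(rT) = (131.54 − 3.3838) · e^(0.0465·24/12)
= 128.1562 · e^0.093000 = 128.1562 × 1.097462 = HK$140.65

HK$140.65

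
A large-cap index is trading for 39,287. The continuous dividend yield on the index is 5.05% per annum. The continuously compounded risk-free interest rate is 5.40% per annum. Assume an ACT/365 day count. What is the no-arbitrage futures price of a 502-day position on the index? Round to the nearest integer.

39,477

F = S·e^((r − q)T) = 39287 · e^((0.0540 − 0.0505) × 502/365)
= 39287 · e^0.004814 = 39287 × 1.004826
F = 39,477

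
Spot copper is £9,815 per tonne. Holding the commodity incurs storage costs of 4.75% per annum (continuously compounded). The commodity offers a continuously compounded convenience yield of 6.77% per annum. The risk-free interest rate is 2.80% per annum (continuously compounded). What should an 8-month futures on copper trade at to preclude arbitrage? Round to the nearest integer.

£9,866 per tonne

Net carry = r + u − y = 0.0280 + 0.0475 − 0.0677 = 0.0078
F = S·e^((r+u−y)T) = 9815 · e^(0.0078 × 8/12) = 9815 · e^0.005200
= 9815 × 1.005214 = £9,866 per tonne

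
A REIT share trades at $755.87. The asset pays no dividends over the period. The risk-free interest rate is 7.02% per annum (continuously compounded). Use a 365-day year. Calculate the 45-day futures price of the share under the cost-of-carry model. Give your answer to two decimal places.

F = S·e^(rT) = 755.87 · e^(0.0702 × 45/365)
= 755.87 · e^0.008655 = 755.87 × 1.008693
F = $762.44

$762.44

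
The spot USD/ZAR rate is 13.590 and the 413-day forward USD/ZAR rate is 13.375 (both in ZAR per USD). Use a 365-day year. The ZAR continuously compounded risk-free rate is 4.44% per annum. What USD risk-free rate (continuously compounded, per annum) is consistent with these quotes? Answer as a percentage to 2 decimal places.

5.85%

F = S·e^((r_ZAR − r_USD)T) ⇒ r_USD = r_ZAR − ln(F/S)/T
ln(13.375/13.590) = -0.015947; /(413/365) = -0.014094
r_USD = 0.0444 + 0.014094 = 0.058494
r_USD = 5.85%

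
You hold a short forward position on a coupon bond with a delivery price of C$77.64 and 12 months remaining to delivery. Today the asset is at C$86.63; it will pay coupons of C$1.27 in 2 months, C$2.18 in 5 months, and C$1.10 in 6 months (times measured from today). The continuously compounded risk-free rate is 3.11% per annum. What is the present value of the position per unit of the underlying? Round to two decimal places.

-C$6.87

PV(remaining coupons) I = 1.27·e^(−0.0311·2/12) + 2.18·e^(−0.0311·5/12) + 1.10·e^(−0.0311·6/12) = 4.4984
Current forward F = (S − I)·e^(rT) = (86.63 − 4.4984)·e^(0.0311·12/12) = 82.1316 × 1.031589 = 84.7261
Value (long) = (F − K)·e^(−rT) = (84.7261 − 77.64) × 0.969379 = 6.8691
Short position value = −(long value) = -C$6.87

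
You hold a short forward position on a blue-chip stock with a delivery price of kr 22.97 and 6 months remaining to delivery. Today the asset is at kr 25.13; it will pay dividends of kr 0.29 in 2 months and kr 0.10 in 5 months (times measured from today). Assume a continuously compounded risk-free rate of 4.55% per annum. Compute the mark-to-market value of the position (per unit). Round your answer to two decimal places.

PV(remaining dividends) I = 0.29·e^(−0.0455·2/12) + 0.10·e^(−0.0455·5/12) = 0.3859
Current forward F = (S − I)·e^(rT) = (25.13 − 0.3859)·e^(0.0455·6/12) = 24.7441 × 1.023011 = 25.3135
Value (long) = (F − K)·e^(−rT) = (25.3135 − 22.97) × 0.977507 = 2.2908
Short position value = −(long value) = -kr 2.29

-kr 2.29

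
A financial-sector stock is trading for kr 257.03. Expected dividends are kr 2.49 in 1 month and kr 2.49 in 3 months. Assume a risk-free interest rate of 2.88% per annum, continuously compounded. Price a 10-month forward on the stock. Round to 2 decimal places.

kr 258.20

PV(dividends) I = 2.49·e^(−0.0288·1/12) + 2.49·e^(−0.0288·3/12)
I = 2.4840 + 2.4721 = 4.9561
F = (S − I)·e^(rT) = (257.03 − 4.9561) · e^(0.0288·10/12)
= 252.0739 · e^0.024000 = 252.0739 × 1.024290 = kr 258.20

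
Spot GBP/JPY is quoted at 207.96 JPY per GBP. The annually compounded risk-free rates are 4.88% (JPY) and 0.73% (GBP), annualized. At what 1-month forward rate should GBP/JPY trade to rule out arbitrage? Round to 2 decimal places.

208.66

By covered interest parity, F = S · (1+r_JPY)^T / (1+r_GBP)^T
= 207.96 × 1.003978 / 1.000606 = 207.96 × 1.003370
F = 208.66 JPY per GBP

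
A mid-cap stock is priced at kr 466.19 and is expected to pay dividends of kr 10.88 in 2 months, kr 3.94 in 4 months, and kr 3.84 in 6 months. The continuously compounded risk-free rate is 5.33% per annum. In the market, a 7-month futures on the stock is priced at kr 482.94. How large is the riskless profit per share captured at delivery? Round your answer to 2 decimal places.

PV(dividends) I = 10.88·e^(−0.0533·2/12) + 3.94·e^(−0.0533·4/12) + 3.84·e^(−0.0533·6/12) = 18.3934
Fair futures F* = (S − I)·e^(rT) = (466.19 − 18.3934)·e^0.031092 = 447.7966 × 1.031580 = 461.9380
Market kr 482.94 > fair 461.9380: forward overpriced → cash-and-carry (borrow at r, buy the stock and collect the dividends, short the forward).
Profit at T = |F_mkt − F*| = |482.94 − 461.9380| = kr 21.00 per share

kr 21.00 per share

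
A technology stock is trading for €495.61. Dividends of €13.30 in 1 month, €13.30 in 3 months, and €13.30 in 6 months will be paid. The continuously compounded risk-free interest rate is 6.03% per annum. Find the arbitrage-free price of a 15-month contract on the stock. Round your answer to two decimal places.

€492.10

PV(dividends) I = 13.30·e^(−0.0603·1/12) + 13.30·e^(−0.0603·3/12) + 13.30·e^(−0.0603·6/12)
I = 13.2333 + 13.1010 + 12.9050 = 39.2393
F = (S − I)·e^(rT) = (495.61 − 39.2393) · e^(0.0603·15/12)
= 456.3707 · e^0.075375 = 456.3707 × 1.078288 = €492.10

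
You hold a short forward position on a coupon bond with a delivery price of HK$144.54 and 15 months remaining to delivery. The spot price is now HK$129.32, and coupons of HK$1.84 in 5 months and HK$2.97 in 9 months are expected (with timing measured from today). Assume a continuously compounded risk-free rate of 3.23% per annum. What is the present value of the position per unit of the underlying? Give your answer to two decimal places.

PV(remaining coupons) I = 1.84·e^(−0.0323·5/12) + 2.97·e^(−0.0323·9/12) = 4.7143
Current forward F = (S − I)·e^(rT) = (129.32 − 4.7143)·e^(0.0323·15/12) = 124.6057 × 1.041201 = 129.7396
Value (long) = (F − K)·e^(−rT) = (129.7396 − 144.54) × 0.960429 = -14.2147
Short position value = −(long value) = HK$14.21

HK$14.21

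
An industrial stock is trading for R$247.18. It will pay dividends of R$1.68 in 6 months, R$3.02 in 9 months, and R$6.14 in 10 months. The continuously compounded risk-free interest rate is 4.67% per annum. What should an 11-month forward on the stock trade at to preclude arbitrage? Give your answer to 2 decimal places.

PV(dividends) I = 1.68·e^(−0.0467·6/12) + 3.02·e^(−0.0467·9/12) + 6.14·e^(−0.0467·10/12)
I = 1.6412 + 2.9161 + 5.9056 = 10.4629
F = (S − I)·e^(rT) = (247.18 − 10.4629) · e^(0.0467·11/12)
= 236.7171 · e^0.042808 = 236.7171 × 1.043737 = R$247.07

R$247.07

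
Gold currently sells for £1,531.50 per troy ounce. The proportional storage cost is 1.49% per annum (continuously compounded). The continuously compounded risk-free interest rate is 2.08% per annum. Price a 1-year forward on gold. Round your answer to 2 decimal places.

£1,587.16 per troy ounce

Net carry = r + u − y = 0.0208 + 0.0149 − 0.0000 = 0.0357
F = S·e^((r+u−y)T) = 1531.50 · e^(0.0357 × 1) = 1531.50 · e^0.03570000
= 1531.50 × 1.03634490 = £1,587.16 per troy ounce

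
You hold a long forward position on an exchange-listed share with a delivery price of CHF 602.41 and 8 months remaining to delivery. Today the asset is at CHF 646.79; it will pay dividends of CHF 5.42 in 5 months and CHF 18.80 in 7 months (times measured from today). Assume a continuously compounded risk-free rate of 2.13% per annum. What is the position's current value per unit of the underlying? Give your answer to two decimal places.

PV(remaining dividends) I = 5.42·e^(−0.0213·5/12) + 18.80·e^(−0.0213·7/12) = 23.9400
Current forward F = (S − I)·e^(rT) = (646.79 − 23.9400)·e^(0.0213·8/12) = 622.8500 × 1.014301 = 631.7574
Value (long) = (F − K)·e^(−rT) = (631.7574 − 602.41) × 0.985900 = 28.9336
Value = CHF 28.93

CHF 28.93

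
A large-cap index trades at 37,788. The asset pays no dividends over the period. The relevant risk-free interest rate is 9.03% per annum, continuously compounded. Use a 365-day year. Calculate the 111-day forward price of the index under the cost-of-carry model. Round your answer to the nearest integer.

F = S·e^(rT) = 37788 · e^(0.0903 × 111/365)
= 37788 · e^0.027461 = 37788 × 1.027842
F = 38,840

38,840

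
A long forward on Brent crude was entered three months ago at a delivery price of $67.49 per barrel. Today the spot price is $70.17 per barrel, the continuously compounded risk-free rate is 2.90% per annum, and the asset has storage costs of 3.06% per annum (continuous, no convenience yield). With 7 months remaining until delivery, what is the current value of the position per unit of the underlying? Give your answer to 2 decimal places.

$5.08 per barrel

Current fair forward for the remaining 7 months: F = S·e^((r + u)·T), (r + u) = 0.0290 + 0.0306 = 0.0596
F = 70.17 · e^(0.0596 × 7/12) = 70.17 × 1.035378 = 72.6525
Value of long forward = (F − K)·e^(−rT) = (72.6525 − 67.49) · e^(−0.0290·7/12)
= 5.1625 × 0.983226 = 5.08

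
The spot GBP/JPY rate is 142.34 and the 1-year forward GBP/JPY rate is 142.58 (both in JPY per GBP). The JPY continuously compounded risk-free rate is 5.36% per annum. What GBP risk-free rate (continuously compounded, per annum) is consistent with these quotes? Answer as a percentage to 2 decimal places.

F = S·e^((r_JPY − r_GBP)T) ⇒ r_GBP = r_JPY − ln(F/S)/T
ln(142.58/142.34) = 0.001685; /(1) = 0.001685
r_GBP = 0.0536 − 0.001685 = 0.051915
r_GBP = 5.19%

5.19%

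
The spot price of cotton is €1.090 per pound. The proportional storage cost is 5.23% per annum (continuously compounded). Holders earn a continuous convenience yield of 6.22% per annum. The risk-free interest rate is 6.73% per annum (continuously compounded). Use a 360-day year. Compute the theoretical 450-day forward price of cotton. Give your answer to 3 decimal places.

Net carry = r + u − y = 0.0673 + 0.0523 − 0.0622 = 0.0574
F = S·e^((r+u−y)T) = 1.090 · e^(0.0574 × 450/360) = 1.090 · e^0.071750
= 1.090 × 1.074387 = €1.171 per pound

€1.171 per pound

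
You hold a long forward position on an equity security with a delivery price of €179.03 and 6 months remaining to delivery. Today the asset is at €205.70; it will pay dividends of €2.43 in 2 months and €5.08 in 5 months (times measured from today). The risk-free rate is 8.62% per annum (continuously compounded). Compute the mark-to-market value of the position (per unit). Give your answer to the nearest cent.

€26.93

PV(remaining dividends) I = 2.43·e^(−0.0862·2/12) + 5.08·e^(−0.0862·5/12) = 7.2961
Current forward F = (S − I)·e^(rT) = (205.70 − 7.2961)·e^(0.0862·6/12) = 198.4039 × 1.044042 = 207.1420
Value (long) = (F − K)·e^(−rT) = (207.1420 − 179.03) × 0.957816 = 26.9261
Value = €26.93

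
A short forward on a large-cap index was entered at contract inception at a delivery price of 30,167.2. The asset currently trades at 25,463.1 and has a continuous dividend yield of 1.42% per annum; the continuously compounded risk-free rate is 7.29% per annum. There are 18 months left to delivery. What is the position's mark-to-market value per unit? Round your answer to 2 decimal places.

Current fair forward for the remaining 18 months: F = S·e^((r − q)·T), (r − q) = 0.0729 − 0.0142 = 0.0587
F = 25463.1 · e^(0.0587 × 18/12) = 25463.1 × 1.09204272 = 27806.7930
Value of long forward = (F − K)·e^(−rT) = (27806.7930 − 30167.2) · e^(−0.0729·18/12)
= -2360.4070 × 0.89641662 = -2115.91
Short position value = −(long value) = 2115.91

2115.91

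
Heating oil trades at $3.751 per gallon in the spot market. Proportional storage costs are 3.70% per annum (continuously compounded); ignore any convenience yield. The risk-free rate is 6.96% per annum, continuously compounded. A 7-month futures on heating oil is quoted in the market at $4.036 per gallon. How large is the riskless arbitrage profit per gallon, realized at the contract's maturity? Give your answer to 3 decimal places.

$0.044 per gallon

Fair futures: F* = S·e^(carry·T), with carry = (r + u) = 0.0696 + 0.0370 = 0.1066
F* = 3.751 · e^(0.1066 × 7/12) = 3.751 · e^0.062183 = 3.751 × 1.064157 = $3.9917
Market $4.036 > fair $3.9917: forward overpriced → cash-and-carry (buy spot, short the forward).
At maturity, profit = |F_mkt − F*| = |4.036 − 3.9917| = $0.044 per gallon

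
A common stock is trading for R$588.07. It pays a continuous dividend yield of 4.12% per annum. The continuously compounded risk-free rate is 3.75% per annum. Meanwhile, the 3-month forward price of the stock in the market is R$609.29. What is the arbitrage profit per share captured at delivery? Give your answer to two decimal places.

Fair forward: F* = S·e^(carry·T), with carry = (r − q) = 0.0375 − 0.0412 = -0.0037
F* = 588.07 · e^(-0.0037 × 3/12) = 588.07 · e^-0.000925 = 588.07 × 0.999075 = R$587.5260
Market R$609.29 > fair R$587.5260: forward overpriced → cash-and-carry (buy spot, short the forward).
At maturity, profit = |F_mkt − F*| = |609.29 − 587.5260| = R$21.76 per share

R$21.76 per share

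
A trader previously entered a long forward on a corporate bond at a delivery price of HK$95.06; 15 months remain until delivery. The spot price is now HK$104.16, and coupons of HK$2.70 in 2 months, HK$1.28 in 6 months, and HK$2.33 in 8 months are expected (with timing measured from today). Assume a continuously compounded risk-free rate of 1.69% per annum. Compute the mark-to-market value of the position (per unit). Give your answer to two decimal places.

HK$4.82

PV(remaining coupons) I = 2.70·e^(−0.0169·2/12) + 1.28·e^(−0.0169·6/12) + 2.33·e^(−0.0169·8/12) = 6.2655
Current forward F = (S − I)·e^(rT) = (104.16 − 6.2655)·e^(0.0169·15/12) = 97.8945 × 1.021350 = 99.9845
Value (long) = (F − K)·e^(−rT) = (99.9845 − 95.06) × 0.979097 = 4.8216
Value = HK$4.82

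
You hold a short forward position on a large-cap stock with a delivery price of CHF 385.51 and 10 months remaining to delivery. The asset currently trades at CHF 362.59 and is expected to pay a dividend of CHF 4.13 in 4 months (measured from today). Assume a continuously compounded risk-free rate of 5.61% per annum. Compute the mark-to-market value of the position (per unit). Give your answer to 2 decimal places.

CHF 9.37

PV(remaining dividends) I = 4.13·e^(−0.0561·4/12) = 4.0535
Current forward F = (S − I)·e^(rT) = (362.59 − 4.0535)·e^(0.0561·10/12) = 358.5365 × 1.047860 = 375.6961
Value (long) = (F − K)·e^(−rT) = (375.6961 − 385.51) × 0.954326 = -9.3657
Short position value = −(long value) = CHF 9.37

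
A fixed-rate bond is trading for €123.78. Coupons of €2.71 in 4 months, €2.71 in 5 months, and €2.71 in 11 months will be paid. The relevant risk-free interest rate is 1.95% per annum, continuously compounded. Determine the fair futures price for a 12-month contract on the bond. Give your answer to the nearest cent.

PV(coupons) I = 2.71·e^(−0.0195·4/12) + 2.71·e^(−0.0195·5/12) + 2.71·e^(−0.0195·11/12)
I = 2.6924 + 2.6881 + 2.6620 = 8.0425
F = (S − I)·e^(rT) = (123.78 − 8.0425) · e^(0.0195·12/12)
= 115.7375 · e^0.019500 = 115.7375 × 1.019691 = €118.02

€118.02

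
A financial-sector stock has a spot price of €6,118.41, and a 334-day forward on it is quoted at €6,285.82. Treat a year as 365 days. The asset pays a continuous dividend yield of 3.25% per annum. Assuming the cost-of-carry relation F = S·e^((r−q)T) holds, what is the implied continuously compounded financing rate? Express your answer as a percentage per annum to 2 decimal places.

6.20%

From F = S·e^((r−q)T): (r − q) = ln(F/S)/T
ln(6285.82/6118.41) = ln(1.027362) = 0.026994
(r − q) = 0.026994 / (334/365) = 0.029499
r = ln(F/S)/T + q = 0.029499 + 0.0325 = 0.061999
r = 6.20%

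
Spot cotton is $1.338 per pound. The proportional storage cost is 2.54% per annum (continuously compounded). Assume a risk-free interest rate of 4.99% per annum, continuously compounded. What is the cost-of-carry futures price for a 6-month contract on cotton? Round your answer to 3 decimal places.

Net carry = r + u − y = 0.0499 + 0.0254 − 0.0000 = 0.0753
F = S·e^((r+u−y)T) = 1.338 · e^(0.0753 × 6/12) = 1.338 · e^0.037650
= 1.338 × 1.038368 = $1.389 per pound

$1.389 per pound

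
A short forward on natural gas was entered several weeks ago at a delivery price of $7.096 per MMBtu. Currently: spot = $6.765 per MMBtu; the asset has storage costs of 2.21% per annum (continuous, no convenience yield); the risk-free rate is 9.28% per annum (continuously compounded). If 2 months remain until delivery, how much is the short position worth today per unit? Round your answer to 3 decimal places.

Current fair forward for the remaining 2 months: F = S·e^((r + u)·T), (r + u) = 0.0928 + 0.0221 = 0.1149
F = 6.765 · e^(0.1149 × 2/12) = 6.765 × 1.019335 = 6.8958
Value of long forward = (F − K)·e^(−rT) = (6.8958 − 7.096) · e^(−0.0928·2/12)
= -0.2002 × 0.984652 = -0.197
Short position value = −(long value) = $0.197

$0.197 per MMBtu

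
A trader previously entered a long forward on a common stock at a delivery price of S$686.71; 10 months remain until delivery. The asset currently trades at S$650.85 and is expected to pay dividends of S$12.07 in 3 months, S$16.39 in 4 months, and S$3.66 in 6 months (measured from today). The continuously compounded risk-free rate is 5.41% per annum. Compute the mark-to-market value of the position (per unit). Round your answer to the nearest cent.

-S$37.16

PV(remaining dividends) I = 12.07·e^(−0.0541·3/12) + 16.39·e^(−0.0541·4/12) + 3.66·e^(−0.0541·6/12) = 31.5673
Current forward F = (S − I)·e^(rT) = (650.85 − 31.5673)·e^(0.0541·10/12) = 619.2827 × 1.046115 = 647.8409
Value (long) = (F − K)·e^(−rT) = (647.8409 − 686.71) × 0.955918 = -37.1557
Value = -S$37.16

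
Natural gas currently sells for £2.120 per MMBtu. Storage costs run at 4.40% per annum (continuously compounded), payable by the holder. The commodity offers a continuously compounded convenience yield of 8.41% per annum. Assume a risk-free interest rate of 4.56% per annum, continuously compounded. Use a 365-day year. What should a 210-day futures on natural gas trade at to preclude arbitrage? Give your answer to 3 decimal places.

£2.127 per MMBtu

Net carry = r + u − y = 0.0456 + 0.0440 − 0.0841 = 0.0055
F = S·e^((r+u−y)T) = 2.120 · e^(0.0055 × 210/365) = 2.120 · e^0.003164
= 2.120 × 1.003169 = £2.127 per MMBtu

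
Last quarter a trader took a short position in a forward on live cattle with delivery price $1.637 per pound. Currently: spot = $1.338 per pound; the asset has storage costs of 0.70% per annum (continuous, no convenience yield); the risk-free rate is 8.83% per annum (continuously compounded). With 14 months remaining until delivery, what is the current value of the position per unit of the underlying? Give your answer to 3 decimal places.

$0.128 per pound

Current fair forward for the remaining 14 months: F = S·e^((r + u)·T), (r + u) = 0.0883 + 0.0070 = 0.0953
F = 1.338 · e^(0.0953 × 14/12) = 1.338 × 1.117600 = 1.4953
Value of long forward = (F − K)·e^(−rT) = (1.4953 − 1.637) · e^(−0.0883·14/12)
= -0.1417 × 0.902112 = -0.128
Short position value = −(long value) = $0.128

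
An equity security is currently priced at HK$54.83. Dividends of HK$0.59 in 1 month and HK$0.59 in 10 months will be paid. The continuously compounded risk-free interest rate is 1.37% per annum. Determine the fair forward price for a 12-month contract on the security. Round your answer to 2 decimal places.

PV(dividends) I = 0.59·e^(−0.0137·1/12) + 0.59·e^(−0.0137·10/12)
I = 0.5893 + 0.5833 = 1.1726
F = (S − I)·e^(rT) = (54.83 − 1.1726) · e^(0.0137·12/12)
= 53.6574 · e^0.013700 = 53.6574 × 1.013794 = HK$54.40

HK$54.40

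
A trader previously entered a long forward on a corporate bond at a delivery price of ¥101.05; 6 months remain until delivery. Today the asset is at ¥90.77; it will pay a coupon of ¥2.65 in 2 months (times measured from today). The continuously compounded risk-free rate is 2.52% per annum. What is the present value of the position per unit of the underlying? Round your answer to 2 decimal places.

-¥11.65

PV(remaining coupons) I = 2.65·e^(−0.0252·2/12) = 2.6389
Current forward F = (S − I)·e^(rT) = (90.77 − 2.6389)·e^(0.0252·6/12) = 88.1311 × 1.012680 = 89.2486
Value (long) = (F − K)·e^(−rT) = (89.2486 − 101.05) × 0.987479 = -11.6536
Value = -¥11.65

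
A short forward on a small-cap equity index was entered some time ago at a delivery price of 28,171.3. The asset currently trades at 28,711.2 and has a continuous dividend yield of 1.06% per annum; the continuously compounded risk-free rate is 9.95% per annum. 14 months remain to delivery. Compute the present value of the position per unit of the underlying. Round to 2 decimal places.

Current fair forward for the remaining 14 months: F = S·e^((r − q)·T), (r − q) = 0.0995 − 0.0106 = 0.0889
F = 28711.2 · e^(0.0889 × 14/12) = 28711.2 × 1.10928611 = 31848.9354
Value of long forward = (F − K)·e^(−rT) = (31848.9354 − 28171.3) · e^(−0.0995·14/12)
= 3677.6354 × 0.89040102 = 3274.57
Short position value = −(long value) = -3274.57

-3274.57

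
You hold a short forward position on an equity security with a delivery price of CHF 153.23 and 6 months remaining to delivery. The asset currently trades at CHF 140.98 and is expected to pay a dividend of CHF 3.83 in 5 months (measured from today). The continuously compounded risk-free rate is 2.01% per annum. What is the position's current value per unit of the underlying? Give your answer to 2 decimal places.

CHF 14.52

PV(remaining dividends) I = 3.83·e^(−0.0201·5/12) = 3.7981
Current forward F = (S − I)·e^(rT) = (140.98 − 3.7981)·e^(0.0201·6/12) = 137.1819 × 1.010101 = 138.5676
Value (long) = (F − K)·e^(−rT) = (138.5676 − 153.23) × 0.990000 = -14.5158
Short position value = −(long value) = CHF 14.52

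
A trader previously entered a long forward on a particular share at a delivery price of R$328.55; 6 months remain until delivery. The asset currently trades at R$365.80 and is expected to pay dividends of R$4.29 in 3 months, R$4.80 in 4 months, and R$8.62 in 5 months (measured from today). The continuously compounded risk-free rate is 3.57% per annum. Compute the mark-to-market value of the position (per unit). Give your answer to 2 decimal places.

R$25.57

PV(remaining dividends) I = 4.29·e^(−0.0357·3/12) + 4.80·e^(−0.0357·4/12) + 8.62·e^(−0.0357·5/12) = 17.4878
Current forward F = (S − I)·e^(rT) = (365.80 − 17.4878)·e^(0.0357·6/12) = 348.3122 × 1.018010 = 354.5853
Value (long) = (F − K)·e^(−rT) = (354.5853 − 328.55) × 0.982308 = 25.5747
Value = R$25.57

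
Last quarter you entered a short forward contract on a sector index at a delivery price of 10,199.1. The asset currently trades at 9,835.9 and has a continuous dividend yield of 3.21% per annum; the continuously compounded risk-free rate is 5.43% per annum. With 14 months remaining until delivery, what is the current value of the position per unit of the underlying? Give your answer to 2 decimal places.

Current fair forward for the remaining 14 months: F = S·e^((r − q)·T), (r − q) = 0.0543 − 0.0321 = 0.0222
F = 9835.9 · e^(0.0222 × 14/12) = 9835.9 × 1.02623832 = 10093.9775
Value of long forward = (F − K)·e^(−rT) = (10093.9775 − 10199.1) · e^(−0.0543·14/12)
= -105.1225 × 0.93861490 = -98.67
Short position value = −(long value) = 98.67

98.67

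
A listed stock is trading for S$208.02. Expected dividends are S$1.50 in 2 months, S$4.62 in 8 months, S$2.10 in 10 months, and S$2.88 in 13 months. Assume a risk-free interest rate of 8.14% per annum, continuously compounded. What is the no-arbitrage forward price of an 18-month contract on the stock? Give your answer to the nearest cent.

S$223.22

PV(dividends) I = 1.50·e^(−0.0814·2/12) + 4.62·e^(−0.0814·8/12) + 2.10·e^(−0.0814·10/12) + 2.88·e^(−0.0814·13/12)
I = 1.4798 + 4.3760 + 1.9623 + 2.6369 = 10.4550
F = (S − I)·e^(rT) = (208.02 − 10.4550) · e^(0.0814·18/12)
= 197.5650 · e^0.122100 = 197.5650 × 1.129867 = S$223.22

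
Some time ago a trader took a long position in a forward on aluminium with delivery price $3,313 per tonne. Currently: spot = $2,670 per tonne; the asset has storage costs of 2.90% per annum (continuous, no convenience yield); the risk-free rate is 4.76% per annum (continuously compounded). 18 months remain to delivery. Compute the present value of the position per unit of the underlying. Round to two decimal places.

-$295.99 per tonne

Current fair forward for the remaining 18 months: F = S·e^((r + u)·T), (r + u) = 0.0476 + 0.0290 = 0.0766
F = 2670 · e^(0.0766 × 18/12) = 2670 × 1.12176126 = 2995.1026
Value of long forward = (F − K)·e^(−rT) = (2995.1026 − 3313) · e^(−0.0476·18/12)
= -317.8974 × 0.93108938 = -295.99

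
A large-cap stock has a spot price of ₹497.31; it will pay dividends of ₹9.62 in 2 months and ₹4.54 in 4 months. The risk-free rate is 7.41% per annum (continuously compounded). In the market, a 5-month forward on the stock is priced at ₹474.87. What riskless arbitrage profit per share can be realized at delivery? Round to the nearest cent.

₹23.67 per share

PV(dividends) I = 9.62·e^(−0.0741·2/12) + 4.54·e^(−0.0741·4/12) = 13.9312
Fair forward F* = (S − I)·e^(rT) = (497.31 − 13.9312)·e^0.030875 = 483.3788 × 1.031357 = 498.5361
Market ₹474.87 < fair 498.5361: forward underpriced → reverse cash-and-carry (short the stock, invest proceeds at r, pay the dividends, go long the forward).
Profit at T = |F_mkt − F*| = |474.87 − 498.5361| = ₹23.67 per share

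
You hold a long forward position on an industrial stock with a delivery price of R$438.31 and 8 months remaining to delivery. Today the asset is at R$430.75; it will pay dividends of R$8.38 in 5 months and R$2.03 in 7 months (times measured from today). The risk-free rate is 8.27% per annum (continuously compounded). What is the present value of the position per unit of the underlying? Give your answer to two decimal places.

R$5.92

PV(remaining dividends) I = 8.38·e^(−0.0827·5/12) + 2.03·e^(−0.0827·7/12) = 10.0306
Current forward F = (S − I)·e^(rT) = (430.75 − 10.0306)·e^(0.0827·8/12) = 420.7194 × 1.056681 = 444.5662
Value (long) = (F − K)·e^(−rT) = (444.5662 − 438.31) × 0.946359 = 5.9206
Value = R$5.92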